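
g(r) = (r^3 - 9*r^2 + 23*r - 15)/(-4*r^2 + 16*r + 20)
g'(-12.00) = -0.23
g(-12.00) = 4.43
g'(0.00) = 1.75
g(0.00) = -0.75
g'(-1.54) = 6.61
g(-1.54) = 5.34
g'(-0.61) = 12.90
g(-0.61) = -3.73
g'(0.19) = 1.16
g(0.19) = -0.48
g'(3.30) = -0.14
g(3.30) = -0.04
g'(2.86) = -0.12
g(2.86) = 0.02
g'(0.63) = 0.50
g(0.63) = -0.13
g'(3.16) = -0.13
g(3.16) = -0.02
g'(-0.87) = 118.09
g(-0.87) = -13.92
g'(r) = (8*r - 16)*(r^3 - 9*r^2 + 23*r - 15)/(-4*r^2 + 16*r + 20)^2 + (3*r^2 - 18*r + 23)/(-4*r^2 + 16*r + 20)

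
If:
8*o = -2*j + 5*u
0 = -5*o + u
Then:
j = 17*u/10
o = u/5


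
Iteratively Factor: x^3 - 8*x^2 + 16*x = (x - 4)*(x^2 - 4*x) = x*(x - 4)*(x - 4)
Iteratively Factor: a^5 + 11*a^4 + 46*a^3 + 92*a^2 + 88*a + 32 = (a + 4)*(a^4 + 7*a^3 + 18*a^2 + 20*a + 8) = (a + 2)*(a + 4)*(a^3 + 5*a^2 + 8*a + 4) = (a + 2)^2*(a + 4)*(a^2 + 3*a + 2) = (a + 1)*(a + 2)^2*(a + 4)*(a + 2)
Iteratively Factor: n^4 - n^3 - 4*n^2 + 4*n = (n - 1)*(n^3 - 4*n) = n*(n - 1)*(n^2 - 4) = n*(n - 2)*(n - 1)*(n + 2)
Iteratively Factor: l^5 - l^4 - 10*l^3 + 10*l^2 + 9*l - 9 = (l + 3)*(l^4 - 4*l^3 + 2*l^2 + 4*l - 3) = (l - 3)*(l + 3)*(l^3 - l^2 - l + 1) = (l - 3)*(l - 1)*(l + 3)*(l^2 - 1) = (l - 3)*(l - 1)*(l + 1)*(l + 3)*(l - 1)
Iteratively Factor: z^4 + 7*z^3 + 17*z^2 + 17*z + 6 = (z + 1)*(z^3 + 6*z^2 + 11*z + 6) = (z + 1)^2*(z^2 + 5*z + 6) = (z + 1)^2*(z + 3)*(z + 2)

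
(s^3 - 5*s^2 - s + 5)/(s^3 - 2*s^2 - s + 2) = (s - 5)/(s - 2)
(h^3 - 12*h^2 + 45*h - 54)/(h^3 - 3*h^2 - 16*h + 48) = (h^2 - 9*h + 18)/(h^2 - 16)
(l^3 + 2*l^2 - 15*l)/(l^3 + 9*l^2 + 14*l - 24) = l*(l^2 + 2*l - 15)/(l^3 + 9*l^2 + 14*l - 24)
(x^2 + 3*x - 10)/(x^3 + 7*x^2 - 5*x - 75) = (x - 2)/(x^2 + 2*x - 15)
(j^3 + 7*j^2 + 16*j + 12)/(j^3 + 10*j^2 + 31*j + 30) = (j + 2)/(j + 5)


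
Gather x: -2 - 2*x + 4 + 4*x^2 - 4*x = 4*x^2 - 6*x + 2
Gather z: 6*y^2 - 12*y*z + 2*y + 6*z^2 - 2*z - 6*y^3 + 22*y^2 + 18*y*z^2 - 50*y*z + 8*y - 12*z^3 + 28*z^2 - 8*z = -6*y^3 + 28*y^2 + 10*y - 12*z^3 + z^2*(18*y + 34) + z*(-62*y - 10)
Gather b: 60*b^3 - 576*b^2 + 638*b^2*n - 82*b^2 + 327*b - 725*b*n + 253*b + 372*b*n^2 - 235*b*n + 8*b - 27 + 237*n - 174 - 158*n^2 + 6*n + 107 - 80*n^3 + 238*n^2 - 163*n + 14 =60*b^3 + b^2*(638*n - 658) + b*(372*n^2 - 960*n + 588) - 80*n^3 + 80*n^2 + 80*n - 80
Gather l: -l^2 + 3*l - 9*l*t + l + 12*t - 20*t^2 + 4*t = -l^2 + l*(4 - 9*t) - 20*t^2 + 16*t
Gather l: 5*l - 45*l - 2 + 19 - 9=8 - 40*l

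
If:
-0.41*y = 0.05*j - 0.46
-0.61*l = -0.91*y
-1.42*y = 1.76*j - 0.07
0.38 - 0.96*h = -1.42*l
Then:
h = 3.13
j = -0.96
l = 1.85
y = 1.24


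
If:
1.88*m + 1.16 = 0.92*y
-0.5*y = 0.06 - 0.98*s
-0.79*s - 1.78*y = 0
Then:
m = -0.63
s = 0.05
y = -0.02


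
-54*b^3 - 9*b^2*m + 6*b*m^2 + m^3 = (-3*b + m)*(3*b + m)*(6*b + m)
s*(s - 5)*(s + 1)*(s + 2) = s^4 - 2*s^3 - 13*s^2 - 10*s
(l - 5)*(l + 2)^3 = l^4 + l^3 - 18*l^2 - 52*l - 40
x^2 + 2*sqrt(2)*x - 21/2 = (x - 3*sqrt(2)/2)*(x + 7*sqrt(2)/2)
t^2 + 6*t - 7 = (t - 1)*(t + 7)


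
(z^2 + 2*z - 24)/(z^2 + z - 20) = (z + 6)/(z + 5)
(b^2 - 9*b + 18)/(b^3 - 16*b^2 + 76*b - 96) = (b - 3)/(b^2 - 10*b + 16)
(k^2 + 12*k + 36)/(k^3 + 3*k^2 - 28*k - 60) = (k + 6)/(k^2 - 3*k - 10)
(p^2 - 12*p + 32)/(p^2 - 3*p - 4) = (p - 8)/(p + 1)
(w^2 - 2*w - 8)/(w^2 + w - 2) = (w - 4)/(w - 1)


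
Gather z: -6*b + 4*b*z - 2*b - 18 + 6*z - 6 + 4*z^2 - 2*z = -8*b + 4*z^2 + z*(4*b + 4) - 24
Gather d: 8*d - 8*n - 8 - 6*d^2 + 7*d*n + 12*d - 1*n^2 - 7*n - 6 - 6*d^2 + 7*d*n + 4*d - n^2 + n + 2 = -12*d^2 + d*(14*n + 24) - 2*n^2 - 14*n - 12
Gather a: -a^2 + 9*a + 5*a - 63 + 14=-a^2 + 14*a - 49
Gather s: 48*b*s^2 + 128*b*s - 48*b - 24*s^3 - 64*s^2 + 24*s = -48*b - 24*s^3 + s^2*(48*b - 64) + s*(128*b + 24)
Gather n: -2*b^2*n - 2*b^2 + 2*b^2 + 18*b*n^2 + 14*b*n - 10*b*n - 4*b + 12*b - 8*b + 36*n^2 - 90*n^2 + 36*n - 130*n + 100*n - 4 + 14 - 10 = n^2*(18*b - 54) + n*(-2*b^2 + 4*b + 6)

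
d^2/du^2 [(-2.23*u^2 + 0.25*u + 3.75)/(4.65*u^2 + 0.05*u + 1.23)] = (5.6843418860808e-14*u^4 + 11.8482*u^3 + 563.03316*u^2 - 3.348*u - 49.655784)/(100.544625*u^6 + 3.243375*u^5 + 79.8219*u^4 + 1.715975*u^3 + 21.11418*u^2 + 0.226935*u + 1.860867)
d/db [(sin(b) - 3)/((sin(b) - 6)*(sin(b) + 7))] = (6*sin(b) + cos(b)^2 - 40)*cos(b)/((sin(b) - 6)^2*(sin(b) + 7)^2)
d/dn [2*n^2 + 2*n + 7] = 4*n + 2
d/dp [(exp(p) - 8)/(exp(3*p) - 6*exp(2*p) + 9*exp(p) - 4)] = 2*(-exp(2*p) + 14*exp(p) - 34)*exp(p)/(exp(5*p) - 11*exp(4*p) + 43*exp(3*p) - 73*exp(2*p) + 56*exp(p) - 16)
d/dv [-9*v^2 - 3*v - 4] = -18*v - 3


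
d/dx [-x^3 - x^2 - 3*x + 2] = -3*x^2 - 2*x - 3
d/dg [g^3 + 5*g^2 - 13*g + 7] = 3*g^2 + 10*g - 13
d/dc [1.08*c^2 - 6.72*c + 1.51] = 2.16*c - 6.72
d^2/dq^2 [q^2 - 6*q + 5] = 2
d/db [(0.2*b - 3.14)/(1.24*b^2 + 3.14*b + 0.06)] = (-0.248*b^2 + 7.7872*b + 9.8716)/(1.5376*b^4 + 7.7872*b^3 + 10.0084*b^2 + 0.3768*b + 0.0036)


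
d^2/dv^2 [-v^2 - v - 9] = -2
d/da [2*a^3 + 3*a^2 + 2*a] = 6*a^2 + 6*a + 2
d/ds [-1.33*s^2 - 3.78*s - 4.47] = -2.66*s - 3.78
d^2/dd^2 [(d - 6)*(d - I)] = 2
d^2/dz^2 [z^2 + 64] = 2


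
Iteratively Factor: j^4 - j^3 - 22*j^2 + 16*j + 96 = (j + 2)*(j^3 - 3*j^2 - 16*j + 48) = (j + 2)*(j + 4)*(j^2 - 7*j + 12) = (j - 4)*(j + 2)*(j + 4)*(j - 3)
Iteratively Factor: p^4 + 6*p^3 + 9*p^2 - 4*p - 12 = (p + 3)*(p^3 + 3*p^2 - 4) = (p + 2)*(p + 3)*(p^2 + p - 2) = (p + 2)^2*(p + 3)*(p - 1)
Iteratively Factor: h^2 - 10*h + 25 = (h - 5)*(h - 5)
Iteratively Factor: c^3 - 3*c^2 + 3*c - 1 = (c - 1)*(c^2 - 2*c + 1) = (c - 1)^2*(c - 1)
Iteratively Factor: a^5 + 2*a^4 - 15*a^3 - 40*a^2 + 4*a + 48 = (a + 2)*(a^4 - 15*a^2 - 10*a + 24) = (a - 4)*(a + 2)*(a^3 + 4*a^2 + a - 6) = (a - 4)*(a + 2)^2*(a^2 + 2*a - 3) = (a - 4)*(a + 2)^2*(a + 3)*(a - 1)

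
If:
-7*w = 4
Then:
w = -4/7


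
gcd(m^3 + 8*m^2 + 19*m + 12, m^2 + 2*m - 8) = m + 4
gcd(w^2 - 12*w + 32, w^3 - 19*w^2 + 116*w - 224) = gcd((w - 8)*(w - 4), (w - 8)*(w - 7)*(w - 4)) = w^2 - 12*w + 32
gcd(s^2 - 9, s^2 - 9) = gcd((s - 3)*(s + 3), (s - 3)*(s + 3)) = s^2 - 9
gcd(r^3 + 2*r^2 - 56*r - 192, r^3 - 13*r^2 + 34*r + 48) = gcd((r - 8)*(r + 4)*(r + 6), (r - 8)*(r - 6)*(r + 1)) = r - 8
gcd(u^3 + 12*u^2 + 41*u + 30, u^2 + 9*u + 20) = u + 5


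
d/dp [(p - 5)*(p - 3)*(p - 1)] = 3*p^2 - 18*p + 23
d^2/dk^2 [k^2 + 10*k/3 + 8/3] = 2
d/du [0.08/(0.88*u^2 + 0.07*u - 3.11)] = (-0.1408*u - 0.0056)/(0.88*u^2 + 0.07*u - 3.11)^2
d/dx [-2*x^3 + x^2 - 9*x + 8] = -6*x^2 + 2*x - 9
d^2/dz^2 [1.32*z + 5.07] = 0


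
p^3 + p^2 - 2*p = p*(p - 1)*(p + 2)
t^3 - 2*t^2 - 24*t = t*(t - 6)*(t + 4)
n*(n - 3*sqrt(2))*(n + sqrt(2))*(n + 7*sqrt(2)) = n^4 + 5*sqrt(2)*n^3 - 34*n^2 - 42*sqrt(2)*n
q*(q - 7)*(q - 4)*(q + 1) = q^4 - 10*q^3 + 17*q^2 + 28*q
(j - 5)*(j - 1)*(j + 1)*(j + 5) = j^4 - 26*j^2 + 25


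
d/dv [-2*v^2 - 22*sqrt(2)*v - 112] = -4*v - 22*sqrt(2)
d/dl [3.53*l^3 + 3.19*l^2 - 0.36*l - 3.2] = 10.59*l^2 + 6.38*l - 0.36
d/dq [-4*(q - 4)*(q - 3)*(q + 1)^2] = -16*q^3 + 60*q^2 + 8*q - 68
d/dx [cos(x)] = -sin(x)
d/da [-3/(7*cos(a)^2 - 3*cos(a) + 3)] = 3*(3 - 14*cos(a))*sin(a)/(7*cos(a)^2 - 3*cos(a) + 3)^2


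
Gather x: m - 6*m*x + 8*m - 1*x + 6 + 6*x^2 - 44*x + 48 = 9*m + 6*x^2 + x*(-6*m - 45) + 54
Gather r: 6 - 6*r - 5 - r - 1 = -7*r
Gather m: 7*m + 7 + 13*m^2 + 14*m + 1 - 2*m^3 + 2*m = -2*m^3 + 13*m^2 + 23*m + 8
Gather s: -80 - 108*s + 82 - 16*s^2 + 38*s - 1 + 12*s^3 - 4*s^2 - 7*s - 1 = 12*s^3 - 20*s^2 - 77*s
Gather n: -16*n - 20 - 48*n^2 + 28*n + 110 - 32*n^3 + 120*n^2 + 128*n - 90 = -32*n^3 + 72*n^2 + 140*n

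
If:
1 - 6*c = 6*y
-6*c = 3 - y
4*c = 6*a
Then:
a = -17/63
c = -17/42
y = 4/7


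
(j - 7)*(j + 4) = j^2 - 3*j - 28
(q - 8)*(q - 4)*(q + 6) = q^3 - 6*q^2 - 40*q + 192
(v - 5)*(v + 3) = v^2 - 2*v - 15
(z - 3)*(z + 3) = z^2 - 9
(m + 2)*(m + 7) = m^2 + 9*m + 14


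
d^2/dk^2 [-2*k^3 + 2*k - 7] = -12*k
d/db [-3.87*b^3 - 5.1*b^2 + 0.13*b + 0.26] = -11.61*b^2 - 10.2*b + 0.13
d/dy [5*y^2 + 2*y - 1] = 10*y + 2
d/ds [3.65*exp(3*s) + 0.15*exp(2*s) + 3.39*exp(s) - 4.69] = (10.95*exp(2*s) + 0.3*exp(s) + 3.39)*exp(s)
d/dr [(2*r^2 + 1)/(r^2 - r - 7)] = (-2*r^2 - 30*r + 1)/(r^4 - 2*r^3 - 13*r^2 + 14*r + 49)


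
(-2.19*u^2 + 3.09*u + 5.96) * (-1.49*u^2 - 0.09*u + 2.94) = 3.2631*u^4 - 4.407*u^3 - 15.5971*u^2 + 8.5482*u + 17.5224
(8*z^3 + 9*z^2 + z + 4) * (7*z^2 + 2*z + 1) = 56*z^5 + 79*z^4 + 33*z^3 + 39*z^2 + 9*z + 4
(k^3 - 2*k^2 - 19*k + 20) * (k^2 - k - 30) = k^5 - 3*k^4 - 47*k^3 + 99*k^2 + 550*k - 600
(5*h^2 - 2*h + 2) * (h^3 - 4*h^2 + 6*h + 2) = 5*h^5 - 22*h^4 + 40*h^3 - 10*h^2 + 8*h + 4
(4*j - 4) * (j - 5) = 4*j^2 - 24*j + 20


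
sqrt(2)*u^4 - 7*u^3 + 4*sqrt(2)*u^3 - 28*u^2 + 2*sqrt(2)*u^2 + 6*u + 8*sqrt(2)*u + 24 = (u + 4)*(u - 3*sqrt(2))*(u - sqrt(2))*(sqrt(2)*u + 1)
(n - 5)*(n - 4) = n^2 - 9*n + 20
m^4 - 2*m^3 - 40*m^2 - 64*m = m*(m - 8)*(m + 2)*(m + 4)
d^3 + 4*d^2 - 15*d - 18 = (d - 3)*(d + 1)*(d + 6)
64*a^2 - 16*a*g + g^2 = (-8*a + g)^2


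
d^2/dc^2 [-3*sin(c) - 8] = 3*sin(c)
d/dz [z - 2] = 1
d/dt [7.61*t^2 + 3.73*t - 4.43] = 15.22*t + 3.73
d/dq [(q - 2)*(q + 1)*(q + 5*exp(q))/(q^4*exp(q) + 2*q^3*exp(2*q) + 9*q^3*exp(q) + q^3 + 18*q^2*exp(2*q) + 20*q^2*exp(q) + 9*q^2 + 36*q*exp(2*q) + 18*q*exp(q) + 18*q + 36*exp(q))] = (-(q - 2)*(q + 1)*(q + 5*exp(q))*(q^4*exp(q) + 4*q^3*exp(2*q) + 13*q^3*exp(q) + 42*q^2*exp(2*q) + 47*q^2*exp(q) + 3*q^2 + 108*q*exp(2*q) + 58*q*exp(q) + 18*q + 36*exp(2*q) + 54*exp(q) + 18) + ((q - 2)*(q + 1)*(5*exp(q) + 1) + (q - 2)*(q + 5*exp(q)) + (q + 1)*(q + 5*exp(q)))*(q^4*exp(q) + 2*q^3*exp(2*q) + 9*q^3*exp(q) + q^3 + 18*q^2*exp(2*q) + 20*q^2*exp(q) + 9*q^2 + 36*q*exp(2*q) + 18*q*exp(q) + 18*q + 36*exp(q)))/(q^4*exp(q) + 2*q^3*exp(2*q) + 9*q^3*exp(q) + q^3 + 18*q^2*exp(2*q) + 20*q^2*exp(q) + 9*q^2 + 36*q*exp(2*q) + 18*q*exp(q) + 18*q + 36*exp(q))^2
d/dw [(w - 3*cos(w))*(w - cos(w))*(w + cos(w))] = 3*w^2*sin(w) + 3*w^2 + w*sin(2*w) - 6*w*cos(w) - 9*sin(w)*cos(w)^2 - cos(w)^2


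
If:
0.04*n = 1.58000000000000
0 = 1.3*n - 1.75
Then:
No Solution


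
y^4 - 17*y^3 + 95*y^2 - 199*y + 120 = (y - 8)*(y - 5)*(y - 3)*(y - 1)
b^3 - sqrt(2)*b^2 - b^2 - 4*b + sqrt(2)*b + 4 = (b - 1)*(b - 2*sqrt(2))*(b + sqrt(2))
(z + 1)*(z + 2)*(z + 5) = z^3 + 8*z^2 + 17*z + 10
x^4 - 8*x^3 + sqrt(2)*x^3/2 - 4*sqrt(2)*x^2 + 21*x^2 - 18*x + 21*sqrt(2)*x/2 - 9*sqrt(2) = (x - 3)^2*(x - 2)*(x + sqrt(2)/2)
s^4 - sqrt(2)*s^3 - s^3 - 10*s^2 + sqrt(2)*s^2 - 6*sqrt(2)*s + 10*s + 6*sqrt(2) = (s - 1)*(s - 3*sqrt(2))*(s + sqrt(2))^2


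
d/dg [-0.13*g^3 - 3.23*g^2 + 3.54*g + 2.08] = -0.39*g^2 - 6.46*g + 3.54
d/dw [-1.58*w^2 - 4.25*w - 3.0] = -3.16*w - 4.25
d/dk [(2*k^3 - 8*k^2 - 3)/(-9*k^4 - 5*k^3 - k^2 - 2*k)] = (18*k^6 - 144*k^5 - 42*k^4 - 116*k^3 - 29*k^2 - 6*k - 6)/(k^2*(81*k^6 + 90*k^5 + 43*k^4 + 46*k^3 + 21*k^2 + 4*k + 4))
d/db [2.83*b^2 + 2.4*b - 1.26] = 5.66*b + 2.4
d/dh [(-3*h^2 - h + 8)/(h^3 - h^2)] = (3*h^3 + 2*h^2 - 25*h + 16)/(h^3*(h^2 - 2*h + 1))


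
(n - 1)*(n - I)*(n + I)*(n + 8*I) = n^4 - n^3 + 8*I*n^3 + n^2 - 8*I*n^2 - n + 8*I*n - 8*I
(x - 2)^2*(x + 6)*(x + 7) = x^4 + 9*x^3 - 6*x^2 - 116*x + 168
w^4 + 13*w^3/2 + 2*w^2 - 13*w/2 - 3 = (w - 1)*(w + 1/2)*(w + 1)*(w + 6)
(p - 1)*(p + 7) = p^2 + 6*p - 7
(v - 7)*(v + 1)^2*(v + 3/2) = v^4 - 7*v^3/2 - 41*v^2/2 - 53*v/2 - 21/2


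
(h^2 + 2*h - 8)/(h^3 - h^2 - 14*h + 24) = 1/(h - 3)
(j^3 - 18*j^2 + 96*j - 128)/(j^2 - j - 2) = (j^2 - 16*j + 64)/(j + 1)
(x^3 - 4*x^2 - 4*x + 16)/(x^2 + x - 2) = (x^2 - 6*x + 8)/(x - 1)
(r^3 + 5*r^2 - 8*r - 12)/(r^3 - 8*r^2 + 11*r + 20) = (r^2 + 4*r - 12)/(r^2 - 9*r + 20)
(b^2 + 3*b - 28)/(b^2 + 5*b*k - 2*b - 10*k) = (b^2 + 3*b - 28)/(b^2 + 5*b*k - 2*b - 10*k)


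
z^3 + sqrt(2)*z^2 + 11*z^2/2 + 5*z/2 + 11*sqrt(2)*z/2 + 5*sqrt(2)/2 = (z + 1/2)*(z + 5)*(z + sqrt(2))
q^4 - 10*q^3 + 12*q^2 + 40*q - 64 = (q - 8)*(q - 2)^2*(q + 2)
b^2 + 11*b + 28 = (b + 4)*(b + 7)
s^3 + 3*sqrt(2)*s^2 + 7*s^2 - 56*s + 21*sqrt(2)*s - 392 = (s + 7)*(s - 4*sqrt(2))*(s + 7*sqrt(2))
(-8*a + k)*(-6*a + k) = 48*a^2 - 14*a*k + k^2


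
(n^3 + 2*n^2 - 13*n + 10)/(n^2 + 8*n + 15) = (n^2 - 3*n + 2)/(n + 3)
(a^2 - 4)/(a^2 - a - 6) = (a - 2)/(a - 3)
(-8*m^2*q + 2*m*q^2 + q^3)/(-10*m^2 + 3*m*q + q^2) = q*(4*m + q)/(5*m + q)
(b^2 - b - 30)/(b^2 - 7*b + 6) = (b + 5)/(b - 1)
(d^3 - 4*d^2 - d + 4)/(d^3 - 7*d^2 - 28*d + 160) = (d^2 - 1)/(d^2 - 3*d - 40)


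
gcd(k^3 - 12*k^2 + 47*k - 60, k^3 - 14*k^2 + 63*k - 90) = k^2 - 8*k + 15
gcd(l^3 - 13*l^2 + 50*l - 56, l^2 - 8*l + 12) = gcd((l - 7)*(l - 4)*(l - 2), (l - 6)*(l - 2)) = l - 2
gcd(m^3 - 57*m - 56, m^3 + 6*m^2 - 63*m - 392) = m^2 - m - 56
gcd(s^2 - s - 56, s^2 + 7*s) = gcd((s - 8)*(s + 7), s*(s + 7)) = s + 7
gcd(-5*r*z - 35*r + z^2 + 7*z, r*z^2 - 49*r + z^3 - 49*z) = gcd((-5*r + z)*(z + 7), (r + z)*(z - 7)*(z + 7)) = z + 7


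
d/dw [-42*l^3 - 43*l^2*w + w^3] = -43*l^2 + 3*w^2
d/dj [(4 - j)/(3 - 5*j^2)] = (5*j^2 - 10*j*(j - 4) - 3)/(5*j^2 - 3)^2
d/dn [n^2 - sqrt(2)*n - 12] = 2*n - sqrt(2)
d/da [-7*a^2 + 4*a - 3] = 4 - 14*a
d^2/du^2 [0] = 0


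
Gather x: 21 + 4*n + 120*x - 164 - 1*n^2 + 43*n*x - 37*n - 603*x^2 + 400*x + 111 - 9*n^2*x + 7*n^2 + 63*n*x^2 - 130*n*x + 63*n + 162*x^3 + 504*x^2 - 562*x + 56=6*n^2 + 30*n + 162*x^3 + x^2*(63*n - 99) + x*(-9*n^2 - 87*n - 42) + 24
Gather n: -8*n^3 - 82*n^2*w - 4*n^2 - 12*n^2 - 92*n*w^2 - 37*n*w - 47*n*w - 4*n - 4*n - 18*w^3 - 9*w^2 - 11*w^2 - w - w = -8*n^3 + n^2*(-82*w - 16) + n*(-92*w^2 - 84*w - 8) - 18*w^3 - 20*w^2 - 2*w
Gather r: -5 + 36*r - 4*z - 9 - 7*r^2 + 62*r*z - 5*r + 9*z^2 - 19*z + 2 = -7*r^2 + r*(62*z + 31) + 9*z^2 - 23*z - 12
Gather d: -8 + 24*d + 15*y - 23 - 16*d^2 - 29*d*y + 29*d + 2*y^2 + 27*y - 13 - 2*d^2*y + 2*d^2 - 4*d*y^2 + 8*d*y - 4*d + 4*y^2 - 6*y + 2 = d^2*(-2*y - 14) + d*(-4*y^2 - 21*y + 49) + 6*y^2 + 36*y - 42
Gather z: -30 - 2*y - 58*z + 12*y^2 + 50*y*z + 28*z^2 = 12*y^2 - 2*y + 28*z^2 + z*(50*y - 58) - 30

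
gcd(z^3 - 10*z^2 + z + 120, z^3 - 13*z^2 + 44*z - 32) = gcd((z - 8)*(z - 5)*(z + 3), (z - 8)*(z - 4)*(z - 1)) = z - 8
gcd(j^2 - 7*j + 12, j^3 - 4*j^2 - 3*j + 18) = j - 3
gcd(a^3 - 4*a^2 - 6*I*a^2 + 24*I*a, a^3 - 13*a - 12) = a - 4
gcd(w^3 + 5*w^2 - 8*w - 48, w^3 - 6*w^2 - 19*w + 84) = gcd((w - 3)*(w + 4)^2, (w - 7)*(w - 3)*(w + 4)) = w^2 + w - 12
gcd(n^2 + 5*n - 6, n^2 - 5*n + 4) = n - 1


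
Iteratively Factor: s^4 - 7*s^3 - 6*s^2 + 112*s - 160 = (s - 2)*(s^3 - 5*s^2 - 16*s + 80) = (s - 4)*(s - 2)*(s^2 - s - 20) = (s - 5)*(s - 4)*(s - 2)*(s + 4)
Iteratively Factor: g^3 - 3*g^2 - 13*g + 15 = (g - 1)*(g^2 - 2*g - 15) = (g - 5)*(g - 1)*(g + 3)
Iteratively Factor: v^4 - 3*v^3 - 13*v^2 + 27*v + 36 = (v + 3)*(v^3 - 6*v^2 + 5*v + 12) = (v + 1)*(v + 3)*(v^2 - 7*v + 12) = (v - 3)*(v + 1)*(v + 3)*(v - 4)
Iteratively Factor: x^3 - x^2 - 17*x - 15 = (x - 5)*(x^2 + 4*x + 3) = (x - 5)*(x + 1)*(x + 3)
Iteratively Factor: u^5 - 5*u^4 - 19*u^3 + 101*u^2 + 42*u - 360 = (u + 2)*(u^4 - 7*u^3 - 5*u^2 + 111*u - 180) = (u - 3)*(u + 2)*(u^3 - 4*u^2 - 17*u + 60) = (u - 5)*(u - 3)*(u + 2)*(u^2 + u - 12) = (u - 5)*(u - 3)*(u + 2)*(u + 4)*(u - 3)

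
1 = 1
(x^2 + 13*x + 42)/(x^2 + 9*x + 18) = (x + 7)/(x + 3)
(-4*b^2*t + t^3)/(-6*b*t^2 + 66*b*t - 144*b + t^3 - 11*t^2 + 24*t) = t*(4*b^2 - t^2)/(6*b*t^2 - 66*b*t + 144*b - t^3 + 11*t^2 - 24*t)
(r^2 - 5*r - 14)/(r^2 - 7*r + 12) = (r^2 - 5*r - 14)/(r^2 - 7*r + 12)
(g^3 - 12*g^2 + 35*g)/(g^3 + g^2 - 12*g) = (g^2 - 12*g + 35)/(g^2 + g - 12)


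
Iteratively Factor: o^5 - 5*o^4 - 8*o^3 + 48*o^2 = (o)*(o^4 - 5*o^3 - 8*o^2 + 48*o) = o*(o - 4)*(o^3 - o^2 - 12*o) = o*(o - 4)*(o + 3)*(o^2 - 4*o) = o^2*(o - 4)*(o + 3)*(o - 4)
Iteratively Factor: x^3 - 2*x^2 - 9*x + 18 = (x - 2)*(x^2 - 9) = (x - 3)*(x - 2)*(x + 3)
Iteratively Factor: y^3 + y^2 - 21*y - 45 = (y + 3)*(y^2 - 2*y - 15) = (y + 3)^2*(y - 5)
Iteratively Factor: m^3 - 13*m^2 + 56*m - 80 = (m - 4)*(m^2 - 9*m + 20) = (m - 5)*(m - 4)*(m - 4)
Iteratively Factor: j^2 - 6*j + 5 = (j - 5)*(j - 1)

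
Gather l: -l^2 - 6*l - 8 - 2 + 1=-l^2 - 6*l - 9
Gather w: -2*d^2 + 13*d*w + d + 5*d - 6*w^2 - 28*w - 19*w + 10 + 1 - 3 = -2*d^2 + 6*d - 6*w^2 + w*(13*d - 47) + 8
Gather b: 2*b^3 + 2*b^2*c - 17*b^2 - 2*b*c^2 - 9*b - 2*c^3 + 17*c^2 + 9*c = 2*b^3 + b^2*(2*c - 17) + b*(-2*c^2 - 9) - 2*c^3 + 17*c^2 + 9*c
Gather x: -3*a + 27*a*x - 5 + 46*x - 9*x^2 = -3*a - 9*x^2 + x*(27*a + 46) - 5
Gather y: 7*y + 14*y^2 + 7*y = 14*y^2 + 14*y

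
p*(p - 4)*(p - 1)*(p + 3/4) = p^4 - 17*p^3/4 + p^2/4 + 3*p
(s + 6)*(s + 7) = s^2 + 13*s + 42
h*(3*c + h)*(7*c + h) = 21*c^2*h + 10*c*h^2 + h^3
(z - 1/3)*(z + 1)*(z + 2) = z^3 + 8*z^2/3 + z - 2/3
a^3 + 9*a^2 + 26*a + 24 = (a + 2)*(a + 3)*(a + 4)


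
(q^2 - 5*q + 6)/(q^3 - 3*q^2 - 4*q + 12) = 1/(q + 2)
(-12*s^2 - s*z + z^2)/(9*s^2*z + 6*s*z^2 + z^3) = (-4*s + z)/(z*(3*s + z))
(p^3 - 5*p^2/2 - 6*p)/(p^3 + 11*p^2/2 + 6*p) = (p - 4)/(p + 4)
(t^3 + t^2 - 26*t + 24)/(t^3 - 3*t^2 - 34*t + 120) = (t - 1)/(t - 5)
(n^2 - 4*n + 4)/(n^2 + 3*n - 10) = (n - 2)/(n + 5)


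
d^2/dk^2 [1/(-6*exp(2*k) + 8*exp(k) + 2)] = 2*(2*(3*exp(k) - 2)^2*exp(k) + (3*exp(k) - 1)*(-3*exp(2*k) + 4*exp(k) + 1))*exp(k)/(-3*exp(2*k) + 4*exp(k) + 1)^3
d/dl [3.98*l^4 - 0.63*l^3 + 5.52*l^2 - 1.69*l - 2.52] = 15.92*l^3 - 1.89*l^2 + 11.04*l - 1.69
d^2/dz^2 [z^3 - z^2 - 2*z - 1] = 6*z - 2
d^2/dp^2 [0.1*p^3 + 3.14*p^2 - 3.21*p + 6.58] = 0.6*p + 6.28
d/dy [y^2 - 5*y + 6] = 2*y - 5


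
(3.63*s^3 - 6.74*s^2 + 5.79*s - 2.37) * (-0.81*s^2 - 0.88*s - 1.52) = -2.9403*s^5 + 2.265*s^4 - 4.2763*s^3 + 7.0693*s^2 - 6.7152*s + 3.6024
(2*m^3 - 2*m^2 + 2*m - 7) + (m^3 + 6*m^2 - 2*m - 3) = 3*m^3 + 4*m^2 - 10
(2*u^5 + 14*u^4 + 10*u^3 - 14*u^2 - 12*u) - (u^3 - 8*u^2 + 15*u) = 2*u^5 + 14*u^4 + 9*u^3 - 6*u^2 - 27*u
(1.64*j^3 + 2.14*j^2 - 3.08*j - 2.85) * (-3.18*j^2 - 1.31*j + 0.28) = -5.2152*j^5 - 8.9536*j^4 + 7.4502*j^3 + 13.697*j^2 + 2.8711*j - 0.798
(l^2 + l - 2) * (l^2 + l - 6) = l^4 + 2*l^3 - 7*l^2 - 8*l + 12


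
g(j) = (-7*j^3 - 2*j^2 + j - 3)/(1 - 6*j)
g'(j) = (-21*j^2 - 4*j + 1)/(1 - 6*j) + 6*(-7*j^3 - 2*j^2 + j - 3)/(1 - 6*j)^2 = (84*j^3 - 9*j^2 - 4*j - 17)/(36*j^2 - 12*j + 1)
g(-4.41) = 20.18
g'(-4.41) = -9.79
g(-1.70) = 2.13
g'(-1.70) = -3.58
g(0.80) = 1.86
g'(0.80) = 1.18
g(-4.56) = 21.67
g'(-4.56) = -10.13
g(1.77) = 4.81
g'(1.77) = 4.47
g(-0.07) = -2.17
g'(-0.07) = -8.33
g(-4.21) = 18.27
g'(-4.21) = -9.32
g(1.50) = 3.70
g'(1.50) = 3.75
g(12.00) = 174.30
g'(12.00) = 28.52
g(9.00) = 99.23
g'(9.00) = 21.52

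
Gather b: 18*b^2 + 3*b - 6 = 18*b^2 + 3*b - 6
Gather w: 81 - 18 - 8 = 55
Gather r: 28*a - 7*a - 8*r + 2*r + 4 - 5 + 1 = 21*a - 6*r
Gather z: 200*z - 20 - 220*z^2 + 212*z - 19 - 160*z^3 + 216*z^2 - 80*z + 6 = -160*z^3 - 4*z^2 + 332*z - 33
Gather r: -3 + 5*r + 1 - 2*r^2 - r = -2*r^2 + 4*r - 2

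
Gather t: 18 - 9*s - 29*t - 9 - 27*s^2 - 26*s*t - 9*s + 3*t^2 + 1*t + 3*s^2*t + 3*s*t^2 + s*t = -27*s^2 - 18*s + t^2*(3*s + 3) + t*(3*s^2 - 25*s - 28) + 9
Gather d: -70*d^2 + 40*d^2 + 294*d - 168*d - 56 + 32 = -30*d^2 + 126*d - 24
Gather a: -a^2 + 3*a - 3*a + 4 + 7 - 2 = 9 - a^2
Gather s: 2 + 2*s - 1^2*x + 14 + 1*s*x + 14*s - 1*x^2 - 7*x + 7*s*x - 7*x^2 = s*(8*x + 16) - 8*x^2 - 8*x + 16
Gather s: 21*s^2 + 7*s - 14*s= 21*s^2 - 7*s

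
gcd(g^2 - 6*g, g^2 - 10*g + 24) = g - 6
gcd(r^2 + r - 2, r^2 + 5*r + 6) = r + 2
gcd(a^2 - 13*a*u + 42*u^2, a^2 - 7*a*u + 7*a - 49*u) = -a + 7*u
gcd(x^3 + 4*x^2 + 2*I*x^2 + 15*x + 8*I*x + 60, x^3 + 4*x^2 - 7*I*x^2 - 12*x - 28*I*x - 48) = x^2 + x*(4 - 3*I) - 12*I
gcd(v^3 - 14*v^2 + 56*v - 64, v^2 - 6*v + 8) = v^2 - 6*v + 8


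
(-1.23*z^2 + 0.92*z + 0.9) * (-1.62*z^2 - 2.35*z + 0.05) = 1.9926*z^4 + 1.4001*z^3 - 3.6815*z^2 - 2.069*z + 0.045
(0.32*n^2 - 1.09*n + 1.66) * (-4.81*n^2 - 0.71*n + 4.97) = -1.5392*n^4 + 5.0157*n^3 - 5.6203*n^2 - 6.5959*n + 8.2502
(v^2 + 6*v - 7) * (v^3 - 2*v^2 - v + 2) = v^5 + 4*v^4 - 20*v^3 + 10*v^2 + 19*v - 14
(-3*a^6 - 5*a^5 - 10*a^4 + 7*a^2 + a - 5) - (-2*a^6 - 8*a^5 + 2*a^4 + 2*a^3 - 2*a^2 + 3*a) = -a^6 + 3*a^5 - 12*a^4 - 2*a^3 + 9*a^2 - 2*a - 5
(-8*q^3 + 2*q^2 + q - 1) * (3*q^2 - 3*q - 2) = -24*q^5 + 30*q^4 + 13*q^3 - 10*q^2 + q + 2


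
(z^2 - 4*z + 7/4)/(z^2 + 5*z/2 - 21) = (z - 1/2)/(z + 6)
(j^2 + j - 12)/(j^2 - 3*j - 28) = (j - 3)/(j - 7)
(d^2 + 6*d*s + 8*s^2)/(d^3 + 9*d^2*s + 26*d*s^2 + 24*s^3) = 1/(d + 3*s)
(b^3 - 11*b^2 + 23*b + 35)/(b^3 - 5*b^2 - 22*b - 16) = (b^2 - 12*b + 35)/(b^2 - 6*b - 16)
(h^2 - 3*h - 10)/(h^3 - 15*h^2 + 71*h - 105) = (h + 2)/(h^2 - 10*h + 21)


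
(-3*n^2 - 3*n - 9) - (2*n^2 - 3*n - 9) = -5*n^2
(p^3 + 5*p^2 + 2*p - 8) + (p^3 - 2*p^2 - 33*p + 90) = 2*p^3 + 3*p^2 - 31*p + 82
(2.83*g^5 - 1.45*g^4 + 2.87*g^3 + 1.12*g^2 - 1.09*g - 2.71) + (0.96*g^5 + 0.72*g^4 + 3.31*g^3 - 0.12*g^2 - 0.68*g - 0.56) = 3.79*g^5 - 0.73*g^4 + 6.18*g^3 + 1.0*g^2 - 1.77*g - 3.27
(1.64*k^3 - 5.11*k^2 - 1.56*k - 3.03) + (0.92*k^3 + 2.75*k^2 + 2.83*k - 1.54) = 2.56*k^3 - 2.36*k^2 + 1.27*k - 4.57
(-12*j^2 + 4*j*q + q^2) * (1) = -12*j^2 + 4*j*q + q^2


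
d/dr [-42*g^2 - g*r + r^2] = -g + 2*r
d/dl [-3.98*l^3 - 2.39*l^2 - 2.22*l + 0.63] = -11.94*l^2 - 4.78*l - 2.22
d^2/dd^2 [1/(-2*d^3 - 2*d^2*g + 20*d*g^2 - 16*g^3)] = ((3*d + g)*(d^3 + d^2*g - 10*d*g^2 + 8*g^3) - (3*d^2 + 2*d*g - 10*g^2)^2)/(d^3 + d^2*g - 10*d*g^2 + 8*g^3)^3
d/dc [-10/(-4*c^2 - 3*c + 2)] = 10*(-8*c - 3)/(4*c^2 + 3*c - 2)^2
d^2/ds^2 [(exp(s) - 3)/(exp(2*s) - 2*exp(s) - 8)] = (exp(4*s) - 10*exp(3*s) + 66*exp(2*s) - 124*exp(s) + 112)*exp(s)/(exp(6*s) - 6*exp(5*s) - 12*exp(4*s) + 88*exp(3*s) + 96*exp(2*s) - 384*exp(s) - 512)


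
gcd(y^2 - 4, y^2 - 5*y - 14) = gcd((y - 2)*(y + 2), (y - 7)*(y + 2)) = y + 2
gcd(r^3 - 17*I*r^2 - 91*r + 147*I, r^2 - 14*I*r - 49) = r^2 - 14*I*r - 49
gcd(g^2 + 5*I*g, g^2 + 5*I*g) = g^2 + 5*I*g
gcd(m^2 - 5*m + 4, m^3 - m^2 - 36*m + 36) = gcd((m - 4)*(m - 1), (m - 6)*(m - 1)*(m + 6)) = m - 1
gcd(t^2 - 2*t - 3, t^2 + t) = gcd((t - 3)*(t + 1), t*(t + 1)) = t + 1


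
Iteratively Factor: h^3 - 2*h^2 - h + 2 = (h - 2)*(h^2 - 1) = (h - 2)*(h - 1)*(h + 1)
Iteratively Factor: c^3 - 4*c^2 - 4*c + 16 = (c - 2)*(c^2 - 2*c - 8) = (c - 4)*(c - 2)*(c + 2)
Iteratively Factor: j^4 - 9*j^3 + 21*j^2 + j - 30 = (j + 1)*(j^3 - 10*j^2 + 31*j - 30) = (j - 3)*(j + 1)*(j^2 - 7*j + 10) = (j - 3)*(j - 2)*(j + 1)*(j - 5)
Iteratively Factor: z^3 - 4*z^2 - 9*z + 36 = (z + 3)*(z^2 - 7*z + 12) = (z - 3)*(z + 3)*(z - 4)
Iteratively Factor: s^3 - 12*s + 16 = (s - 2)*(s^2 + 2*s - 8) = (s - 2)^2*(s + 4)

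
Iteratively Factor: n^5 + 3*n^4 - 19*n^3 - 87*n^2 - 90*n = (n + 2)*(n^4 + n^3 - 21*n^2 - 45*n) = (n + 2)*(n + 3)*(n^3 - 2*n^2 - 15*n) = (n - 5)*(n + 2)*(n + 3)*(n^2 + 3*n) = n*(n - 5)*(n + 2)*(n + 3)*(n + 3)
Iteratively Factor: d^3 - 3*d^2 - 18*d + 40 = (d + 4)*(d^2 - 7*d + 10) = (d - 5)*(d + 4)*(d - 2)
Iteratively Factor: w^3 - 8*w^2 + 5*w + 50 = (w - 5)*(w^2 - 3*w - 10) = (w - 5)^2*(w + 2)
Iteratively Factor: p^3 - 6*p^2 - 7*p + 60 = (p + 3)*(p^2 - 9*p + 20) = (p - 4)*(p + 3)*(p - 5)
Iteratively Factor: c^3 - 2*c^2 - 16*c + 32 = (c + 4)*(c^2 - 6*c + 8) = (c - 2)*(c + 4)*(c - 4)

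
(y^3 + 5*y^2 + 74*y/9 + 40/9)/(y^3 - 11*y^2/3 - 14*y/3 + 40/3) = (9*y^2 + 27*y + 20)/(3*(3*y^2 - 17*y + 20))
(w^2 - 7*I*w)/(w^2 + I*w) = (w - 7*I)/(w + I)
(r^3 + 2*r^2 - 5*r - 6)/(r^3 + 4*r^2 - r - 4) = (r^2 + r - 6)/(r^2 + 3*r - 4)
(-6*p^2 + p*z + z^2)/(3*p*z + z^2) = (-2*p + z)/z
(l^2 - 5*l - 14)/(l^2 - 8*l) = (l^2 - 5*l - 14)/(l*(l - 8))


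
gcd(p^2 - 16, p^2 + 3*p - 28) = p - 4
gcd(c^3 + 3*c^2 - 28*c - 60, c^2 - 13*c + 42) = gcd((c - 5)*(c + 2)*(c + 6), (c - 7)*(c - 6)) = 1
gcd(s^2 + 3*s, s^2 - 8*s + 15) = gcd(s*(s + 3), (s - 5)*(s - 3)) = 1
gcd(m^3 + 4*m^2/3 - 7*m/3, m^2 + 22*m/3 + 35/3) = m + 7/3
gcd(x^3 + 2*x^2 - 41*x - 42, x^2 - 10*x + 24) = x - 6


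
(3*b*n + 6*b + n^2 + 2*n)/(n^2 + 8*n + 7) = (3*b*n + 6*b + n^2 + 2*n)/(n^2 + 8*n + 7)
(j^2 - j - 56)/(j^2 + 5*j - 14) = (j - 8)/(j - 2)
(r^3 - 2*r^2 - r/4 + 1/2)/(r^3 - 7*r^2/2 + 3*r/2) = (r^2 - 3*r/2 - 1)/(r*(r - 3))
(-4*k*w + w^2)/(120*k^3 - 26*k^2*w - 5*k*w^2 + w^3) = w/(-30*k^2 - k*w + w^2)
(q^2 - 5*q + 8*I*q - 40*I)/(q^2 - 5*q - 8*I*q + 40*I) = (q + 8*I)/(q - 8*I)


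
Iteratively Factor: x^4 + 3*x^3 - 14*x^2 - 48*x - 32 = (x + 1)*(x^3 + 2*x^2 - 16*x - 32) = (x - 4)*(x + 1)*(x^2 + 6*x + 8) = (x - 4)*(x + 1)*(x + 2)*(x + 4)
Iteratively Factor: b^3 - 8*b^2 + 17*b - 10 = (b - 1)*(b^2 - 7*b + 10) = (b - 5)*(b - 1)*(b - 2)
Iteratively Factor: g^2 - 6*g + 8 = (g - 4)*(g - 2)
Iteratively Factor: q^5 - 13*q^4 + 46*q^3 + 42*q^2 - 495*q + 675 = (q - 5)*(q^4 - 8*q^3 + 6*q^2 + 72*q - 135) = (q - 5)*(q - 3)*(q^3 - 5*q^2 - 9*q + 45) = (q - 5)*(q - 3)*(q + 3)*(q^2 - 8*q + 15) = (q - 5)^2*(q - 3)*(q + 3)*(q - 3)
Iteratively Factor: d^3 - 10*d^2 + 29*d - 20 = (d - 1)*(d^2 - 9*d + 20) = (d - 4)*(d - 1)*(d - 5)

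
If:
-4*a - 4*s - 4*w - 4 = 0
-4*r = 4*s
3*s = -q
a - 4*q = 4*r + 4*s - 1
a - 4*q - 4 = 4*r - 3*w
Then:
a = -97/37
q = -15/37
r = -5/37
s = 5/37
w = 55/37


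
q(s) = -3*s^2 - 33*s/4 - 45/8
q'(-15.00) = 81.75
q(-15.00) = -556.88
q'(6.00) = -44.25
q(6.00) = -163.12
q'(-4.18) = 16.83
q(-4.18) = -23.56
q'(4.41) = -34.71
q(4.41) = -100.35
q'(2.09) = -20.79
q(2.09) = -35.97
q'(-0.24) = -6.81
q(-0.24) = -3.82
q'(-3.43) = 12.33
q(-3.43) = -12.62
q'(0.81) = -13.11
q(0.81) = -14.28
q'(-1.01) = -2.19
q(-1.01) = -0.35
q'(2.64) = -24.09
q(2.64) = -48.31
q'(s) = -6*s - 33/4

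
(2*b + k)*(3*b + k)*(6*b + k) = 36*b^3 + 36*b^2*k + 11*b*k^2 + k^3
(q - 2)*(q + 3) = q^2 + q - 6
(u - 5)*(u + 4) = u^2 - u - 20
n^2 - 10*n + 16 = (n - 8)*(n - 2)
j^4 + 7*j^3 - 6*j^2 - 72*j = j*(j - 3)*(j + 4)*(j + 6)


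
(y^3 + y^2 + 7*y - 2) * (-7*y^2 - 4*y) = -7*y^5 - 11*y^4 - 53*y^3 - 14*y^2 + 8*y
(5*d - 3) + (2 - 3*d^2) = -3*d^2 + 5*d - 1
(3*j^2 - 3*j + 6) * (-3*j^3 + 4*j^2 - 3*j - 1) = -9*j^5 + 21*j^4 - 39*j^3 + 30*j^2 - 15*j - 6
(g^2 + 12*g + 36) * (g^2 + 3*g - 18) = g^4 + 15*g^3 + 54*g^2 - 108*g - 648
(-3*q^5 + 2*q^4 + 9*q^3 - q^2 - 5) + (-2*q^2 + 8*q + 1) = -3*q^5 + 2*q^4 + 9*q^3 - 3*q^2 + 8*q - 4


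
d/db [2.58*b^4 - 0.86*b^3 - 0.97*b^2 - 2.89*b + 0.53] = 10.32*b^3 - 2.58*b^2 - 1.94*b - 2.89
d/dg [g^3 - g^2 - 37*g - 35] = 3*g^2 - 2*g - 37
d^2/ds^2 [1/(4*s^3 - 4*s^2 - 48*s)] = (s*(1 - 3*s)*(-s^2 + s + 12) - (-3*s^2 + 2*s + 12)^2)/(2*s^3*(-s^2 + s + 12)^3)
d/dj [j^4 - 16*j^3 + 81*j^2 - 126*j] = 4*j^3 - 48*j^2 + 162*j - 126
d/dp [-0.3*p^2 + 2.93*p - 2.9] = 2.93 - 0.6*p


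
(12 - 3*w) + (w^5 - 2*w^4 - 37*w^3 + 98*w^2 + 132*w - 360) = w^5 - 2*w^4 - 37*w^3 + 98*w^2 + 129*w - 348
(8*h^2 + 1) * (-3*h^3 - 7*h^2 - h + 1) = -24*h^5 - 56*h^4 - 11*h^3 + h^2 - h + 1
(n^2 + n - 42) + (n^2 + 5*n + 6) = 2*n^2 + 6*n - 36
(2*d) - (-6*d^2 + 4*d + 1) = 6*d^2 - 2*d - 1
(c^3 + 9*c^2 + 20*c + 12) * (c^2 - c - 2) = c^5 + 8*c^4 + 9*c^3 - 26*c^2 - 52*c - 24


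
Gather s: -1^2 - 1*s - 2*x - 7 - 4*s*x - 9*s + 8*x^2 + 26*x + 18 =s*(-4*x - 10) + 8*x^2 + 24*x + 10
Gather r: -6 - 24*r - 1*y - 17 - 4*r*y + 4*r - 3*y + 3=r*(-4*y - 20) - 4*y - 20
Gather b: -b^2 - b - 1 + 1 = -b^2 - b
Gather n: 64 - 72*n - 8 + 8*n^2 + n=8*n^2 - 71*n + 56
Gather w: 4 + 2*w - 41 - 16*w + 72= 35 - 14*w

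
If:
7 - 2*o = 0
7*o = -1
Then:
No Solution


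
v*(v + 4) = v^2 + 4*v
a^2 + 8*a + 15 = (a + 3)*(a + 5)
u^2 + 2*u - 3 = (u - 1)*(u + 3)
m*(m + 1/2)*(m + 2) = m^3 + 5*m^2/2 + m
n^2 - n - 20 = (n - 5)*(n + 4)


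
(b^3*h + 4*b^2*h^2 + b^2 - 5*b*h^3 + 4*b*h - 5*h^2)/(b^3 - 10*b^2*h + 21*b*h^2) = (b^3*h + 4*b^2*h^2 + b^2 - 5*b*h^3 + 4*b*h - 5*h^2)/(b*(b^2 - 10*b*h + 21*h^2))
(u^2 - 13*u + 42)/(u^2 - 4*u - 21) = (u - 6)/(u + 3)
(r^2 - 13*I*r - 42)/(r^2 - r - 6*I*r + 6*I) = (r - 7*I)/(r - 1)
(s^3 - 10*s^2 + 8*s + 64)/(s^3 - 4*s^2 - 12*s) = (s^2 - 12*s + 32)/(s*(s - 6))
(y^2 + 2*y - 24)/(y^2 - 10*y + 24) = (y + 6)/(y - 6)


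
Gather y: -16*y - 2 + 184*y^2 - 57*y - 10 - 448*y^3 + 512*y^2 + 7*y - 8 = -448*y^3 + 696*y^2 - 66*y - 20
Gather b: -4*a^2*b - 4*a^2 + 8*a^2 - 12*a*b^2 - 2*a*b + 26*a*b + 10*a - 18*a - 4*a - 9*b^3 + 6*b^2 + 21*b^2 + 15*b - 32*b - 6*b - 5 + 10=4*a^2 - 12*a - 9*b^3 + b^2*(27 - 12*a) + b*(-4*a^2 + 24*a - 23) + 5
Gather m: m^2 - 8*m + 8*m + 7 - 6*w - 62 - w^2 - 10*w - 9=m^2 - w^2 - 16*w - 64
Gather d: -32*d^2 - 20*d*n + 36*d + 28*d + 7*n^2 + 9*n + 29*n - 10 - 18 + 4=-32*d^2 + d*(64 - 20*n) + 7*n^2 + 38*n - 24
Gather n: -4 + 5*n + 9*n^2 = 9*n^2 + 5*n - 4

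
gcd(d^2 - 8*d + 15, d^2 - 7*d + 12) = d - 3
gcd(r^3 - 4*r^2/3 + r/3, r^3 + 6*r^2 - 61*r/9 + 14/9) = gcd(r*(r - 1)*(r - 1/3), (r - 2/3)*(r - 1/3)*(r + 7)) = r - 1/3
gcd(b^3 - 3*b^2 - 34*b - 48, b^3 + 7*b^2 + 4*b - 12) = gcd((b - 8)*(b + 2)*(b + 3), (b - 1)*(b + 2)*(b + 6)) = b + 2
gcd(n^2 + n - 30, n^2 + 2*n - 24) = n + 6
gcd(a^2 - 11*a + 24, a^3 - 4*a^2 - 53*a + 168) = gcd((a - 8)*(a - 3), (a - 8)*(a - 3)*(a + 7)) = a^2 - 11*a + 24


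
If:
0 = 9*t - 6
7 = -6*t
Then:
No Solution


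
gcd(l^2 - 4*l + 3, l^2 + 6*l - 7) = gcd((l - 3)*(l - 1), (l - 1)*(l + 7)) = l - 1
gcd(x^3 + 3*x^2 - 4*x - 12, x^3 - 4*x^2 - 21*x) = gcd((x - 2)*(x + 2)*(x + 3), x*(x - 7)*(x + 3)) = x + 3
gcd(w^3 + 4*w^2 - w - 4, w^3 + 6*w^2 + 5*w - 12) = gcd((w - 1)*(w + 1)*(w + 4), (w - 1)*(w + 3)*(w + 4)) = w^2 + 3*w - 4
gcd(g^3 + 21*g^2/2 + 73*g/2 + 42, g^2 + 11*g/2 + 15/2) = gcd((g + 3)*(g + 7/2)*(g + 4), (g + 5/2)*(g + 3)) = g + 3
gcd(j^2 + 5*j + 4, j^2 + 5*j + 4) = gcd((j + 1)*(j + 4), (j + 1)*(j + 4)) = j^2 + 5*j + 4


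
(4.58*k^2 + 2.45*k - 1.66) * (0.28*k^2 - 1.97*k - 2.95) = 1.2824*k^4 - 8.3366*k^3 - 18.8023*k^2 - 3.9573*k + 4.897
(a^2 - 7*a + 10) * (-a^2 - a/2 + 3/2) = -a^4 + 13*a^3/2 - 5*a^2 - 31*a/2 + 15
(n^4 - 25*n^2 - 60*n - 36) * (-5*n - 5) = -5*n^5 - 5*n^4 + 125*n^3 + 425*n^2 + 480*n + 180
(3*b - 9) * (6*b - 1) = 18*b^2 - 57*b + 9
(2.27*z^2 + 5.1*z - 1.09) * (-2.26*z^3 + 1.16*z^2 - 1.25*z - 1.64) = -5.1302*z^5 - 8.8928*z^4 + 5.5419*z^3 - 11.3622*z^2 - 7.0015*z + 1.7876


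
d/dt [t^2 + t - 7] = 2*t + 1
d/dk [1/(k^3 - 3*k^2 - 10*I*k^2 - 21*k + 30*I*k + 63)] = (-3*k^2 + 6*k + 20*I*k + 21 - 30*I)/(k^3 - 3*k^2 - 10*I*k^2 - 21*k + 30*I*k + 63)^2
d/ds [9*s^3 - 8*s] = 27*s^2 - 8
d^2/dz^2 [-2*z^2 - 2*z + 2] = -4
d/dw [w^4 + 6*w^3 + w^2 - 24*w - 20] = 4*w^3 + 18*w^2 + 2*w - 24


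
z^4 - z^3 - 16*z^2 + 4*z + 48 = (z - 4)*(z - 2)*(z + 2)*(z + 3)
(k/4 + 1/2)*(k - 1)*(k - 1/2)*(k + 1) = k^4/4 + 3*k^3/8 - k^2/2 - 3*k/8 + 1/4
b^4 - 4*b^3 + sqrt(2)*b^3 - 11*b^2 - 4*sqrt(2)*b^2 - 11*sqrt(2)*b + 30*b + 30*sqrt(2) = (b - 5)*(b - 2)*(b + 3)*(b + sqrt(2))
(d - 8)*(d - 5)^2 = d^3 - 18*d^2 + 105*d - 200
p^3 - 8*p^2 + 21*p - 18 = (p - 3)^2*(p - 2)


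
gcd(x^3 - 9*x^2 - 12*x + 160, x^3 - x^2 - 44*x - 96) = x^2 - 4*x - 32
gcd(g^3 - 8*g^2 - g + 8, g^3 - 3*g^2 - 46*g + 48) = g^2 - 9*g + 8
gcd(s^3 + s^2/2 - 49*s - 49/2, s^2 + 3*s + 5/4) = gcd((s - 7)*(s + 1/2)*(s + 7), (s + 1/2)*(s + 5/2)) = s + 1/2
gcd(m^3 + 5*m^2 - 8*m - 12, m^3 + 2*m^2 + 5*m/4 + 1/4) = m + 1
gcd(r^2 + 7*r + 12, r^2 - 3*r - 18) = r + 3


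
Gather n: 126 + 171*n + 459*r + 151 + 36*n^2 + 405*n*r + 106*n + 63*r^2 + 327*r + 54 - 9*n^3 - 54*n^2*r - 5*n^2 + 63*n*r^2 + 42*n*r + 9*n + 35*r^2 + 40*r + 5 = -9*n^3 + n^2*(31 - 54*r) + n*(63*r^2 + 447*r + 286) + 98*r^2 + 826*r + 336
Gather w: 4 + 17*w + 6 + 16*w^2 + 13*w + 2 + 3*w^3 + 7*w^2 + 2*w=3*w^3 + 23*w^2 + 32*w + 12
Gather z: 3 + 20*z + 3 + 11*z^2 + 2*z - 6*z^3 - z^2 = -6*z^3 + 10*z^2 + 22*z + 6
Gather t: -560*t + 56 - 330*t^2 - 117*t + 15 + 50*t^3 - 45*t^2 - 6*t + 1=50*t^3 - 375*t^2 - 683*t + 72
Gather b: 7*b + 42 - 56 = 7*b - 14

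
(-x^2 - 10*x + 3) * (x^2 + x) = -x^4 - 11*x^3 - 7*x^2 + 3*x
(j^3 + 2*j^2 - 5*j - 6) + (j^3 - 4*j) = 2*j^3 + 2*j^2 - 9*j - 6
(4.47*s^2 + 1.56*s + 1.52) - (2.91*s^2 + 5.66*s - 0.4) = 1.56*s^2 - 4.1*s + 1.92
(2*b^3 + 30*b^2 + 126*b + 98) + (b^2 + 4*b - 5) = 2*b^3 + 31*b^2 + 130*b + 93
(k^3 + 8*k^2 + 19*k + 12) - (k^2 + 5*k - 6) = k^3 + 7*k^2 + 14*k + 18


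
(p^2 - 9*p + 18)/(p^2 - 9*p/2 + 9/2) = 2*(p - 6)/(2*p - 3)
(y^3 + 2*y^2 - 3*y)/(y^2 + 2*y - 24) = y*(y^2 + 2*y - 3)/(y^2 + 2*y - 24)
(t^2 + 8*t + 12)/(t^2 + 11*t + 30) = (t + 2)/(t + 5)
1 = 1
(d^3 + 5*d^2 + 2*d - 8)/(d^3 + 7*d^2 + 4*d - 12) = (d + 4)/(d + 6)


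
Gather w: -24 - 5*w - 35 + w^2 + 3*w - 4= w^2 - 2*w - 63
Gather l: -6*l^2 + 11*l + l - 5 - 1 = -6*l^2 + 12*l - 6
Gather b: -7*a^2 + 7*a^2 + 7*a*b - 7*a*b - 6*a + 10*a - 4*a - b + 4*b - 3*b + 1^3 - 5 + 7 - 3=0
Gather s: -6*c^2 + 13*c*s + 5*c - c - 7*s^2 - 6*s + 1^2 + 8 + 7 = -6*c^2 + 4*c - 7*s^2 + s*(13*c - 6) + 16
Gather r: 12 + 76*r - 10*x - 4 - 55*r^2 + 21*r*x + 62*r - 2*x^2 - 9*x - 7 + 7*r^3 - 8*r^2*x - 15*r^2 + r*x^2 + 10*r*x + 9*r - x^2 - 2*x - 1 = 7*r^3 + r^2*(-8*x - 70) + r*(x^2 + 31*x + 147) - 3*x^2 - 21*x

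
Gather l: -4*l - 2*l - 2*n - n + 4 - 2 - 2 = -6*l - 3*n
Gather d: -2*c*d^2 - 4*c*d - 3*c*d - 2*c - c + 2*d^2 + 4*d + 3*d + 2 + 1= -3*c + d^2*(2 - 2*c) + d*(7 - 7*c) + 3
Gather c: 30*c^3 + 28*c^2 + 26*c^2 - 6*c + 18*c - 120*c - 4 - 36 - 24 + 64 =30*c^3 + 54*c^2 - 108*c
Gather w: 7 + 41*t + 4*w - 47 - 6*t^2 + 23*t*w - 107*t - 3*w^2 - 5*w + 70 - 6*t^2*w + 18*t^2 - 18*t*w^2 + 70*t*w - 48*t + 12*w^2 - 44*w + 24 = 12*t^2 - 114*t + w^2*(9 - 18*t) + w*(-6*t^2 + 93*t - 45) + 54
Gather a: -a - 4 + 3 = -a - 1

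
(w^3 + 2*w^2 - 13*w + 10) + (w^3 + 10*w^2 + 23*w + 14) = 2*w^3 + 12*w^2 + 10*w + 24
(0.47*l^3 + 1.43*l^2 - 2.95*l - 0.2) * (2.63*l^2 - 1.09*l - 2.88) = 1.2361*l^5 + 3.2486*l^4 - 10.6708*l^3 - 1.4289*l^2 + 8.714*l + 0.576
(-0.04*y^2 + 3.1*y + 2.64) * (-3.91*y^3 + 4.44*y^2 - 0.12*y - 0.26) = 0.1564*y^5 - 12.2986*y^4 + 3.4464*y^3 + 11.36*y^2 - 1.1228*y - 0.6864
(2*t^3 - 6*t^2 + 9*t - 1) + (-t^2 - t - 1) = 2*t^3 - 7*t^2 + 8*t - 2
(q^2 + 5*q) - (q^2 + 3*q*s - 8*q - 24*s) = -3*q*s + 13*q + 24*s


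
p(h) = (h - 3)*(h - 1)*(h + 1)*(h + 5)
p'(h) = (h - 3)*(h - 1)*(h + 1) + (h - 3)*(h - 1)*(h + 5) + (h - 3)*(h + 1)*(h + 5) + (h - 1)*(h + 1)*(h + 5)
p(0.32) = 12.80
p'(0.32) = -11.49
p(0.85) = 3.49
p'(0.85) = -22.41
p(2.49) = -19.86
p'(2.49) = 17.27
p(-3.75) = -110.21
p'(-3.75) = -8.56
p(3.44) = 40.23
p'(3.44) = 121.75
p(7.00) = 2304.00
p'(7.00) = 1440.00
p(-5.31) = 70.06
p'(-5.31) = -261.79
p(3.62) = 64.69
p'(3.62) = 150.54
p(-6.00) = 315.00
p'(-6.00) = -458.00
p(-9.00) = 3840.00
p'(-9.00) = -2144.00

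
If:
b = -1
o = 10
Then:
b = -1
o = 10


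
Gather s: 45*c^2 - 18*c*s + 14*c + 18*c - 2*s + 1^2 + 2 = 45*c^2 + 32*c + s*(-18*c - 2) + 3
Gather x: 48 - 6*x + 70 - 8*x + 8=126 - 14*x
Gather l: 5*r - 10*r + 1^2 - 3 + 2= -5*r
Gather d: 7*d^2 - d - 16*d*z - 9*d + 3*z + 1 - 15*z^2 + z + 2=7*d^2 + d*(-16*z - 10) - 15*z^2 + 4*z + 3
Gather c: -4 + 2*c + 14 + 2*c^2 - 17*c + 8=2*c^2 - 15*c + 18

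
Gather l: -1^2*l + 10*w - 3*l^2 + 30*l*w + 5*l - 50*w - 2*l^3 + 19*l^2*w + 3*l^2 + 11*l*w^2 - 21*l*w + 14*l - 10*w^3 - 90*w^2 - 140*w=-2*l^3 + 19*l^2*w + l*(11*w^2 + 9*w + 18) - 10*w^3 - 90*w^2 - 180*w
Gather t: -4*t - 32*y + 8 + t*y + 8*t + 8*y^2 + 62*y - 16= t*(y + 4) + 8*y^2 + 30*y - 8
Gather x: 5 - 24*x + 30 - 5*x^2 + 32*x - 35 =-5*x^2 + 8*x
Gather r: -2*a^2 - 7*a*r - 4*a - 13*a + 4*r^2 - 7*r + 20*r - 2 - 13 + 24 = -2*a^2 - 17*a + 4*r^2 + r*(13 - 7*a) + 9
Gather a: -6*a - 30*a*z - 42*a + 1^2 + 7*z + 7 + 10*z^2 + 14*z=a*(-30*z - 48) + 10*z^2 + 21*z + 8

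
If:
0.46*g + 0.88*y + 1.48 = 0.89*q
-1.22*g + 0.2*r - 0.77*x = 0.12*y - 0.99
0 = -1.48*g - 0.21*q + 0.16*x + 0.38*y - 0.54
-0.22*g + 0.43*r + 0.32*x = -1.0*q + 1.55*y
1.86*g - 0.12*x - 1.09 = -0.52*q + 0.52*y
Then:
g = 0.17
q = 7.61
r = 3.08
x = 0.89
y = 5.92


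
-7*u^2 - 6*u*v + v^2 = (-7*u + v)*(u + v)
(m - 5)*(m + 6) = m^2 + m - 30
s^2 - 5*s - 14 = (s - 7)*(s + 2)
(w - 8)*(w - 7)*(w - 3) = w^3 - 18*w^2 + 101*w - 168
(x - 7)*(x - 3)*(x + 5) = x^3 - 5*x^2 - 29*x + 105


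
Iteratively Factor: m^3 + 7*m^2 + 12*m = (m)*(m^2 + 7*m + 12) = m*(m + 4)*(m + 3)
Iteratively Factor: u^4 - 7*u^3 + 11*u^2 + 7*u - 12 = (u - 1)*(u^3 - 6*u^2 + 5*u + 12) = (u - 3)*(u - 1)*(u^2 - 3*u - 4) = (u - 4)*(u - 3)*(u - 1)*(u + 1)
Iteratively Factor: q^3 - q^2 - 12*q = (q + 3)*(q^2 - 4*q) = q*(q + 3)*(q - 4)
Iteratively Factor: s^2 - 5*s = (s - 5)*(s)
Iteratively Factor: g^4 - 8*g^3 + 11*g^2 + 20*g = (g + 1)*(g^3 - 9*g^2 + 20*g) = (g - 4)*(g + 1)*(g^2 - 5*g) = (g - 5)*(g - 4)*(g + 1)*(g)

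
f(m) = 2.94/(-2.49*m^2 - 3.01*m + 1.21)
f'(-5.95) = -0.02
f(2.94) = -0.10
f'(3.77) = 0.03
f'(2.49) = 0.10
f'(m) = 2.94*(4.98*m + 3.01)/(-2.49*m^2 - 3.01*m + 1.21)^2 = (14.6412*m + 8.8494)/(2.49*m^2 + 3.01*m - 1.21)^2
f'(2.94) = 0.06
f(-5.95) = -0.04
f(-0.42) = 1.44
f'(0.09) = 12.04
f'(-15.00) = -0.00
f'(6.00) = 0.01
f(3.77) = -0.06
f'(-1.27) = -9.43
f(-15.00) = -0.01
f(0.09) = 3.20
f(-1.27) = 2.89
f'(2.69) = 0.08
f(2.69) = -0.12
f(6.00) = -0.03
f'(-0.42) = 0.65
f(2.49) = -0.14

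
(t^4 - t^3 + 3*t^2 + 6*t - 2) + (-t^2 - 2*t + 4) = t^4 - t^3 + 2*t^2 + 4*t + 2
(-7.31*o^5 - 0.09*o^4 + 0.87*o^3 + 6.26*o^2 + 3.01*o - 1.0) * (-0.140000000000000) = 1.0234*o^5 + 0.0126*o^4 - 0.1218*o^3 - 0.8764*o^2 - 0.4214*o + 0.14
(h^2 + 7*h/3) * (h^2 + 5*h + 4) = h^4 + 22*h^3/3 + 47*h^2/3 + 28*h/3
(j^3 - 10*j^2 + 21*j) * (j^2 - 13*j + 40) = j^5 - 23*j^4 + 191*j^3 - 673*j^2 + 840*j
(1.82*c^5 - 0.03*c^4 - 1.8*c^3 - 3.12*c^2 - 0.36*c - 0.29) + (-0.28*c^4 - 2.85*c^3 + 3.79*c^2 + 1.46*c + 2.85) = 1.82*c^5 - 0.31*c^4 - 4.65*c^3 + 0.67*c^2 + 1.1*c + 2.56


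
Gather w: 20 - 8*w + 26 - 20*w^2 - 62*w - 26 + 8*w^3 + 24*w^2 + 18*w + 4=8*w^3 + 4*w^2 - 52*w + 24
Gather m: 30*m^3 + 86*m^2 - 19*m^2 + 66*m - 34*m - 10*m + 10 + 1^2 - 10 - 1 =30*m^3 + 67*m^2 + 22*m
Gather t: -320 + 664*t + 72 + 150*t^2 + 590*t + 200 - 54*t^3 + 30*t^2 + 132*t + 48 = -54*t^3 + 180*t^2 + 1386*t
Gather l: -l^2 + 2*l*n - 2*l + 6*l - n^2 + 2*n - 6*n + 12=-l^2 + l*(2*n + 4) - n^2 - 4*n + 12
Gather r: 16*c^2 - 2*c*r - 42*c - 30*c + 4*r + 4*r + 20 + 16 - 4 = 16*c^2 - 72*c + r*(8 - 2*c) + 32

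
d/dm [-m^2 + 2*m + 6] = 2 - 2*m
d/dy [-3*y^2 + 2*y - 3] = 2 - 6*y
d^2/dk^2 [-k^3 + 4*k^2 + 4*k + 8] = 8 - 6*k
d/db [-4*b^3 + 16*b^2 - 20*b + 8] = -12*b^2 + 32*b - 20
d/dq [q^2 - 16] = 2*q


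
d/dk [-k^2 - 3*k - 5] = -2*k - 3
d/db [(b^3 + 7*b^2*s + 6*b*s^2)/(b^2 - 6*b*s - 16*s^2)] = (b^4 - 12*b^3*s - 96*b^2*s^2 - 224*b*s^3 - 96*s^4)/(b^4 - 12*b^3*s + 4*b^2*s^2 + 192*b*s^3 + 256*s^4)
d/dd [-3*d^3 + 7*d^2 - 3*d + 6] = -9*d^2 + 14*d - 3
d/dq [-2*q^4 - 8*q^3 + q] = -8*q^3 - 24*q^2 + 1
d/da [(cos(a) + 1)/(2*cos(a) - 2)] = sin(a)/(cos(a) - 1)^2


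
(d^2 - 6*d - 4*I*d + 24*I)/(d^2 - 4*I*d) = (d - 6)/d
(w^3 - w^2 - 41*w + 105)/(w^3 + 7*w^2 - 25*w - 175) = (w - 3)/(w + 5)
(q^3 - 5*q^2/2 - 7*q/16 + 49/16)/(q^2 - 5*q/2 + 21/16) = (4*q^2 - 3*q - 7)/(4*q - 3)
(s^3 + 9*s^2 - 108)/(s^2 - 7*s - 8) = (-s^3 - 9*s^2 + 108)/(-s^2 + 7*s + 8)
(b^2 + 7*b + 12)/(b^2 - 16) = (b + 3)/(b - 4)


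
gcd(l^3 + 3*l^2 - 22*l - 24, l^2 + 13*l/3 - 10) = l + 6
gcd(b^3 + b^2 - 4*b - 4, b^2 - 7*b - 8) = b + 1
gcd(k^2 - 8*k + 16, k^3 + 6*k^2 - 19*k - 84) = k - 4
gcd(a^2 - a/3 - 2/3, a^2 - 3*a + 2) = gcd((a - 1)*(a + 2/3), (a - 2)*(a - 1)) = a - 1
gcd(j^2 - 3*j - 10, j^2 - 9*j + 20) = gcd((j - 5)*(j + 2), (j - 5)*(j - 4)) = j - 5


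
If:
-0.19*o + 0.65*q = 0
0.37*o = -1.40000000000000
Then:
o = -3.78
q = -1.11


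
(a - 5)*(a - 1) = a^2 - 6*a + 5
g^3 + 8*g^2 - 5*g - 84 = (g - 3)*(g + 4)*(g + 7)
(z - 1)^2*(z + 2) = z^3 - 3*z + 2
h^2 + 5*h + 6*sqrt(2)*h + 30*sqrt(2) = (h + 5)*(h + 6*sqrt(2))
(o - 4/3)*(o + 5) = o^2 + 11*o/3 - 20/3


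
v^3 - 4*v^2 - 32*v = v*(v - 8)*(v + 4)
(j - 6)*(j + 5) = j^2 - j - 30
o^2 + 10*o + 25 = (o + 5)^2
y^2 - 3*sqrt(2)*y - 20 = (y - 5*sqrt(2))*(y + 2*sqrt(2))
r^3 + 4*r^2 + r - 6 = (r - 1)*(r + 2)*(r + 3)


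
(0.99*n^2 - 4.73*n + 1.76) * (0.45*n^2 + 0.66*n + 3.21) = 0.4455*n^4 - 1.4751*n^3 + 0.848099999999999*n^2 - 14.0217*n + 5.6496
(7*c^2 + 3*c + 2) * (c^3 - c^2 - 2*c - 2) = 7*c^5 - 4*c^4 - 15*c^3 - 22*c^2 - 10*c - 4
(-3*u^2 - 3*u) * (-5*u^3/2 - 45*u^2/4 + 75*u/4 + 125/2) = 15*u^5/2 + 165*u^4/4 - 45*u^3/2 - 975*u^2/4 - 375*u/2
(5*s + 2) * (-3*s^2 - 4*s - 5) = -15*s^3 - 26*s^2 - 33*s - 10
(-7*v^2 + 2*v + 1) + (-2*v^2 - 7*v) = -9*v^2 - 5*v + 1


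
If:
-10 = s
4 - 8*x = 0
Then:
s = -10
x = 1/2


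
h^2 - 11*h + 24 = (h - 8)*(h - 3)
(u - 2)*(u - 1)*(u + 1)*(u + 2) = u^4 - 5*u^2 + 4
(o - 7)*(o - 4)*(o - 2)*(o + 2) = o^4 - 11*o^3 + 24*o^2 + 44*o - 112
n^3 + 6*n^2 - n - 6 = (n - 1)*(n + 1)*(n + 6)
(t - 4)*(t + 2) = t^2 - 2*t - 8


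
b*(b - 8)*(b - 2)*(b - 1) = b^4 - 11*b^3 + 26*b^2 - 16*b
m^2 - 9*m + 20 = (m - 5)*(m - 4)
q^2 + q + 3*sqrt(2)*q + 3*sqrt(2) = (q + 1)*(q + 3*sqrt(2))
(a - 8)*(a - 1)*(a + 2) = a^3 - 7*a^2 - 10*a + 16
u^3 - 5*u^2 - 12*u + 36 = (u - 6)*(u - 2)*(u + 3)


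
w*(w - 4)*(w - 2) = w^3 - 6*w^2 + 8*w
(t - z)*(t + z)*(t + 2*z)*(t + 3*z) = t^4 + 5*t^3*z + 5*t^2*z^2 - 5*t*z^3 - 6*z^4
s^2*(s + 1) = s^3 + s^2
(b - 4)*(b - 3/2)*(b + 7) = b^3 + 3*b^2/2 - 65*b/2 + 42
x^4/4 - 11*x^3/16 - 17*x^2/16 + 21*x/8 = x*(x/4 + 1/2)*(x - 3)*(x - 7/4)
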